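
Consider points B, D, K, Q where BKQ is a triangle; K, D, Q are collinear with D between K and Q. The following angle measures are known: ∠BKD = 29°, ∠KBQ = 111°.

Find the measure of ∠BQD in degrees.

1. ∠BKQ = 29°  [D on ray KQ]
2. ∠BQK = 40°  [△BKQ]
3. ∠BQD = 40°  [D on ray QK]

∠BQD = 40°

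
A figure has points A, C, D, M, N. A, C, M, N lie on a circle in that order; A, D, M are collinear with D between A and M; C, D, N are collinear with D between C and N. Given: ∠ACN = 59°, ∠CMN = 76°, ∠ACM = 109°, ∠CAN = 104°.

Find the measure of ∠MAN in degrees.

∠MAN = 50°

1. ∠AMN = 59°  [same arc AN]
2. ∠ANM = 71°  [cyclic ACMN, opposite ∠C+∠N]
3. ∠MAN = 50°  [△AMN]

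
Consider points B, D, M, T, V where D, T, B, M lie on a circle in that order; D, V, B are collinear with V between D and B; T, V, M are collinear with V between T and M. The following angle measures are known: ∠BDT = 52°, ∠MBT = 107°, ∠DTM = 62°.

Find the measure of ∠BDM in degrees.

∠BDM = 21°

1. ∠BMT = 52°  [same arc TB]
2. ∠BTM = 21°  [△TBM]
3. ∠BDM = 21°  [same arc BM]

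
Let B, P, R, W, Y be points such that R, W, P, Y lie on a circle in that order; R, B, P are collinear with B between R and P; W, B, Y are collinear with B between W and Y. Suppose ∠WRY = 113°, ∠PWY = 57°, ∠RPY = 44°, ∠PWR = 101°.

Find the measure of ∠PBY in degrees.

∠PBY = 80°

1. ∠WPY = 67°  [cyclic RWPY, opposite ∠R+∠P]
2. ∠PYW = 56°  [△WPY]
3. ∠PBY = 80°  [△PBY]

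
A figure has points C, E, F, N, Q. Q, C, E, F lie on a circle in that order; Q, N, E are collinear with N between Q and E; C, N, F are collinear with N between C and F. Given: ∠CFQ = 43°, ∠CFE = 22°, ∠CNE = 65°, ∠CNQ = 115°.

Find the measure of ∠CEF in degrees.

∠CEF = 86°

1. ∠CEQ = 43°  [same arc QC]
2. ∠ECF = 72°  [△CNE]
3. ∠CEF = 86°  [△CEF]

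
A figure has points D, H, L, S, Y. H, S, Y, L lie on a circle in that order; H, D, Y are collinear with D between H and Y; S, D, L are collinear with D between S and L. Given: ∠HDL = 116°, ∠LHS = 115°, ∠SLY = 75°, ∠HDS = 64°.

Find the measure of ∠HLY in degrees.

∠HLY = 99°

1. ∠LDY = 64°  [linear pair at D on HY]
2. ∠LYS = 65°  [cyclic HSYL, opposite ∠H+∠Y]
3. ∠LSY = 40°  [△SYL]
4. ∠HYL = 41°  [△YDL]
5. ∠LHY = 40°  [same arc YL]
6. ∠HLY = 99°  [△HYL]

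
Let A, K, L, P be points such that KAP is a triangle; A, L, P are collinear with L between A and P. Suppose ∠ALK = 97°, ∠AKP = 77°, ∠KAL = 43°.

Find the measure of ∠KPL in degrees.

1. ∠KAP = 43°  [L on ray AP]
2. ∠APK = 60°  [△KAP]
3. ∠KPL = 60°  [L on ray PA]

∠KPL = 60°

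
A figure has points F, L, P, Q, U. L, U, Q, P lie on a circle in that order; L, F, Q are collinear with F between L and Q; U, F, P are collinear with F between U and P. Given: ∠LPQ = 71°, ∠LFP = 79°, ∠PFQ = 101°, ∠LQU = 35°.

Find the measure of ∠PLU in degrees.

1. ∠LUQ = 109°  [cyclic LUQP, opposite ∠U+∠P]
2. ∠LFU = 101°  [vertical angles at F]
3. ∠LPU = 35°  [same arc LU]
4. ∠QLU = 36°  [△LUQ]
5. ∠LUP = 43°  [△LFU]
6. ∠PLU = 102°  [△LUP]

∠PLU = 102°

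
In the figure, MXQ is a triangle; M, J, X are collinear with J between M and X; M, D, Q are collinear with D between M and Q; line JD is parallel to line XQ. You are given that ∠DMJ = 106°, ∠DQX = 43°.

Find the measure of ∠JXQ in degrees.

∠JXQ = 31°

1. ∠QMX = 106°  [J on MX, D on MQ]
2. ∠MQX = 43°  [D on ray QM]
3. ∠MXQ = 31°  [△MXQ]
4. ∠JXQ = 31°  [J on ray XM]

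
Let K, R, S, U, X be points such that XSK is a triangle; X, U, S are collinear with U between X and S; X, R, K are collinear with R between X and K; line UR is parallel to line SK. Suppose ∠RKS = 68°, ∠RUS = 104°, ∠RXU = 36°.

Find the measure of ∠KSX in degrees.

∠KSX = 76°

1. ∠SKX = 68°  [R on ray KX]
2. ∠KXS = 36°  [U on XS, R on XK]
3. ∠KSX = 76°  [△XSK]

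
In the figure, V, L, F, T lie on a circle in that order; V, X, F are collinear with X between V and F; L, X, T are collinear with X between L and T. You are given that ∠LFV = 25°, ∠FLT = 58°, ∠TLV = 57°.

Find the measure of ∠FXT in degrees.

∠FXT = 83°

1. ∠LTV = 25°  [same arc VL]
2. ∠FVT = 58°  [same arc FT]
3. ∠TXV = 97°  [△VXT]
4. ∠FXT = 83°  [linear pair at X on VF]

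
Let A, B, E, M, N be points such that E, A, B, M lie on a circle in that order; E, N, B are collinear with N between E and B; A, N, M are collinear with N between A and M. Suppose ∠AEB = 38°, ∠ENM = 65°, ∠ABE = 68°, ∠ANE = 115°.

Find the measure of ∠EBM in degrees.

∠EBM = 27°

1. ∠AMB = 38°  [same arc AB]
2. ∠BNM = 115°  [linear pair at N on EB]
3. ∠EBM = 27°  [△BNM]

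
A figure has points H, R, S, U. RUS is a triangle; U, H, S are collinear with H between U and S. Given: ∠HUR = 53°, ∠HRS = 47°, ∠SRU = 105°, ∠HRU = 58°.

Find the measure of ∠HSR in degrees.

1. ∠RUS = 53°  [H on ray US]
2. ∠RSU = 22°  [△RUS]
3. ∠HSR = 22°  [H on ray SU]

∠HSR = 22°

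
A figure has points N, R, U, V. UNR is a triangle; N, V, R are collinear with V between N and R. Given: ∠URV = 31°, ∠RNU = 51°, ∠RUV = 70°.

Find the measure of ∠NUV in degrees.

∠NUV = 28°

1. ∠RVU = 79°  [△UVR]
2. ∠UNV = 51°  [V on ray NR]
3. ∠NVU = 101°  [linear pair at V on NR]
4. ∠NUV = 28°  [△UNV]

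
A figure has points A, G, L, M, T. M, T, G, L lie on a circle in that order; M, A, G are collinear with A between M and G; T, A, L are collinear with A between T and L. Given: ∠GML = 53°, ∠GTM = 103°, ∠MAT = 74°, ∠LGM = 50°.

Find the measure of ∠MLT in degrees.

1. ∠GTL = 53°  [same arc GL]
2. ∠GAT = 106°  [linear pair at A on MG]
3. ∠MGT = 21°  [△TAG]
4. ∠MLT = 21°  [same arc MT]

∠MLT = 21°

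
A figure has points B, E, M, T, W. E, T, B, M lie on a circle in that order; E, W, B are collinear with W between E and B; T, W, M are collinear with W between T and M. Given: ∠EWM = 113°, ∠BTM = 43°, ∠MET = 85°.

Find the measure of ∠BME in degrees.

∠BME = 66°

1. ∠BWM = 67°  [linear pair at W on EB]
2. ∠BEM = 43°  [same arc BM]
3. ∠MBT = 95°  [cyclic ETBM, opposite ∠E+∠B]
4. ∠BMT = 42°  [△TBM]
5. ∠EBM = 71°  [△BWM]
6. ∠BME = 66°  [△EBM]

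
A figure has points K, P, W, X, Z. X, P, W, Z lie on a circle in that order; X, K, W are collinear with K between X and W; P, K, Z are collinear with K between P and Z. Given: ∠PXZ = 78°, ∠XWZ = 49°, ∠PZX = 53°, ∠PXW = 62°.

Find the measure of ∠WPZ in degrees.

∠WPZ = 16°

1. ∠PWZ = 102°  [cyclic XPWZ, opposite ∠X+∠W]
2. ∠PZW = 62°  [same arc PW]
3. ∠WPZ = 16°  [△PWZ]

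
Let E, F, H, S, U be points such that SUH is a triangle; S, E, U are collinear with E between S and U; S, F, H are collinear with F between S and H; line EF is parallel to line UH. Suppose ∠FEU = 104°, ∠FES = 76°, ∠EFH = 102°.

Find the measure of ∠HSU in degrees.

∠HSU = 26°

1. ∠EFS = 78°  [linear pair at F on SH]
2. ∠ESF = 26°  [△SEF]
3. ∠HSU = 26°  [E on SU, F on SH]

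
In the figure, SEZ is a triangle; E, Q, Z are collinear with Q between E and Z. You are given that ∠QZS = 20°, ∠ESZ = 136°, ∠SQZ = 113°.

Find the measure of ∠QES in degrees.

∠QES = 24°

1. ∠EZS = 20°  [Q on ray ZE]
2. ∠SEZ = 24°  [△SEZ]
3. ∠QES = 24°  [Q on ray EZ]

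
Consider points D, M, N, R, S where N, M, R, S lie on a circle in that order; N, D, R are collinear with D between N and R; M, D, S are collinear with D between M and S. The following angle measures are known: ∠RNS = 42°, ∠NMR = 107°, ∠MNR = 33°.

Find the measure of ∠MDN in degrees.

∠MDN = 82°

1. ∠RMS = 42°  [same arc RS]
2. ∠MRN = 40°  [△NMR]
3. ∠MDR = 98°  [△MDR]
4. ∠MDN = 82°  [linear pair at D on NR]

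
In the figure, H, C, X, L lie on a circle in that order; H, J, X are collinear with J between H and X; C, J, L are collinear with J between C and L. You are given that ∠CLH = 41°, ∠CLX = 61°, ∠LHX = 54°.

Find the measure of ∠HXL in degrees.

1. ∠HJL = 85°  [△HJL]
2. ∠LJX = 95°  [linear pair at J on HX]
3. ∠HXL = 24°  [△XJL]

∠HXL = 24°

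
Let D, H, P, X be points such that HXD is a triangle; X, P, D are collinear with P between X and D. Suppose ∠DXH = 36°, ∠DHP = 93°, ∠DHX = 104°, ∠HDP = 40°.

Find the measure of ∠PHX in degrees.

1. ∠HXP = 36°  [P on ray XD]
2. ∠DPH = 47°  [△HPD]
3. ∠HPX = 133°  [linear pair at P on XD]
4. ∠PHX = 11°  [△HXP]

∠PHX = 11°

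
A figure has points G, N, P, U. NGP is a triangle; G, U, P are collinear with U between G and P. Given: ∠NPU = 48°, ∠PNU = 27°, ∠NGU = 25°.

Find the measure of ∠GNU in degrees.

1. ∠NUP = 105°  [△NUP]
2. ∠GUN = 75°  [linear pair at U on GP]
3. ∠GNU = 80°  [△NGU]

∠GNU = 80°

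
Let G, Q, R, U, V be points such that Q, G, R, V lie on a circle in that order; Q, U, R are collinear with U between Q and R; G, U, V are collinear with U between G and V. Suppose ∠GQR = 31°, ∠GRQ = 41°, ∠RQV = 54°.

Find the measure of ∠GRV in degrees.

1. ∠GVR = 31°  [same arc GR]
2. ∠RGV = 54°  [same arc RV]
3. ∠GRV = 95°  [△GRV]

∠GRV = 95°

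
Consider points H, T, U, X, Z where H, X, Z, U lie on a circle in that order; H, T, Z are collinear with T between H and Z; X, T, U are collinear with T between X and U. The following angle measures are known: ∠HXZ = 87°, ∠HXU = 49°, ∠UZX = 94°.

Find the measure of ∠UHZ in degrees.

∠UHZ = 38°

1. ∠HUZ = 93°  [cyclic HXZU, opposite ∠X+∠U]
2. ∠HZU = 49°  [same arc HU]
3. ∠UHZ = 38°  [△HZU]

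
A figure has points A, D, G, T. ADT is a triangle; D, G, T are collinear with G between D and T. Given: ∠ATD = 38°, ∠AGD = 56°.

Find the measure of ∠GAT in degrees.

∠GAT = 18°

1. ∠ATG = 38°  [G on ray TD]
2. ∠AGT = 124°  [linear pair at G on DT]
3. ∠GAT = 18°  [△AGT]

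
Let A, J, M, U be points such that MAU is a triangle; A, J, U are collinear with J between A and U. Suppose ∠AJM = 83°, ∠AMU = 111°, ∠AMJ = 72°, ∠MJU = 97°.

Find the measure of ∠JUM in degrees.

∠JUM = 44°

1. ∠JAM = 25°  [△MAJ]
2. ∠MAU = 25°  [J on ray AU]
3. ∠AUM = 44°  [△MAU]
4. ∠JUM = 44°  [J on ray UA]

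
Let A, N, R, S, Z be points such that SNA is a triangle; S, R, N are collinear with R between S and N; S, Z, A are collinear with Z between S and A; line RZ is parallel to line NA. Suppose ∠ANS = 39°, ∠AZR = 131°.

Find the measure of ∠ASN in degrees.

1. ∠SRZ = 39°  [RZ∥NA, corresponding at R]
2. ∠RZS = 49°  [linear pair at Z on SA]
3. ∠RSZ = 92°  [△SRZ]
4. ∠ASN = 92°  [R on SN, Z on SA]

∠ASN = 92°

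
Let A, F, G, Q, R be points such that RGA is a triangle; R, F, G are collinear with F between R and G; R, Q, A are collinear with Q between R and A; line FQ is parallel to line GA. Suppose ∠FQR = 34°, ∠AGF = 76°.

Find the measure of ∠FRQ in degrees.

∠FRQ = 70°

1. ∠GAR = 34°  [FQ∥GA, corresponding at Q]
2. ∠AGR = 76°  [F on ray GR]
3. ∠ARG = 70°  [△RGA]
4. ∠FRQ = 70°  [F on RG, Q on RA]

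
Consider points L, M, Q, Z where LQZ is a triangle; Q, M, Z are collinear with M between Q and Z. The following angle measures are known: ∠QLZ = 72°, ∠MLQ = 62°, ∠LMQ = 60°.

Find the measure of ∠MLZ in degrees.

∠MLZ = 10°

1. ∠LQM = 58°  [△LQM]
2. ∠LMZ = 120°  [linear pair at M on QZ]
3. ∠LQZ = 58°  [M on ray QZ]
4. ∠LZQ = 50°  [△LQZ]
5. ∠LZM = 50°  [M on ray ZQ]
6. ∠MLZ = 10°  [△LMZ]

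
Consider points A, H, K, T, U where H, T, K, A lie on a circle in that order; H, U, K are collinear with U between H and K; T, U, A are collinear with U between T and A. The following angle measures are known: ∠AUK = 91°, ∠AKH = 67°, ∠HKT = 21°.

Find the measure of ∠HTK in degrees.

∠HTK = 137°

1. ∠HUT = 91°  [vertical angles at U]
2. ∠ATH = 67°  [same arc HA]
3. ∠KHT = 22°  [△HUT]
4. ∠HTK = 137°  [△HTK]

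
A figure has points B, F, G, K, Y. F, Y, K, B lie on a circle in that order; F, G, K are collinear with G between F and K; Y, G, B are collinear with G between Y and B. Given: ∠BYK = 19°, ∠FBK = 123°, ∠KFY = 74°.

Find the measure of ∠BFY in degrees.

∠BFY = 93°

1. ∠BFK = 19°  [same arc KB]
2. ∠FYK = 57°  [cyclic FYKB, opposite ∠Y+∠B]
3. ∠BKF = 38°  [△FKB]
4. ∠FKY = 49°  [△FYK]
5. ∠BYF = 38°  [same arc FB]
6. ∠FBY = 49°  [same arc FY]
7. ∠BFY = 93°  [△FYB]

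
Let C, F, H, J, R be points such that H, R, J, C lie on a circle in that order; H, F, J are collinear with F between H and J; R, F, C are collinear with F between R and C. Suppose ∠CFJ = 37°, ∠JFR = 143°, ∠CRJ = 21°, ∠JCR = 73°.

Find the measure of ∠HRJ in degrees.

∠HRJ = 91°

1. ∠HJR = 16°  [△RFJ]
2. ∠JHR = 73°  [same arc RJ]
3. ∠HRJ = 91°  [△HRJ]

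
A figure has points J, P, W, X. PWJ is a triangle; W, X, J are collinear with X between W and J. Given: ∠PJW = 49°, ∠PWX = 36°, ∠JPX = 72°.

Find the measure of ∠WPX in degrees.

1. ∠PJX = 49°  [X on ray JW]
2. ∠JXP = 59°  [△PXJ]
3. ∠PXW = 121°  [linear pair at X on WJ]
4. ∠WPX = 23°  [△PWX]

∠WPX = 23°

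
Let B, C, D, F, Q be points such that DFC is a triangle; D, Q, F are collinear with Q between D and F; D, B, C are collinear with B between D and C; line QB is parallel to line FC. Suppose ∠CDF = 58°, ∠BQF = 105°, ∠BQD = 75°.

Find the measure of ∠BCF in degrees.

1. ∠BDQ = 58°  [Q on DF, B on DC]
2. ∠DBQ = 47°  [△DQB]
3. ∠CBQ = 133°  [linear pair at B on DC]
4. ∠BCF = 47°  [QB∥FC, co-interior at C–B]

∠BCF = 47°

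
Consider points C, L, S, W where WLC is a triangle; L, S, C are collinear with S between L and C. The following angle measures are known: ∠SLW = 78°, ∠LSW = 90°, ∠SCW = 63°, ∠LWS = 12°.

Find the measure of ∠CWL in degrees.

1. ∠CLW = 78°  [S on ray LC]
2. ∠LCW = 63°  [S on ray CL]
3. ∠CWL = 39°  [△WLC]

∠CWL = 39°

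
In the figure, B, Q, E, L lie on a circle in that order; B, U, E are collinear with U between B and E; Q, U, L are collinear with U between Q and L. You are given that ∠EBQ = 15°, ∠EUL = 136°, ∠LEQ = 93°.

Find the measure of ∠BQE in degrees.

1. ∠ELQ = 15°  [same arc QE]
2. ∠BUQ = 136°  [vertical angles at U]
3. ∠EQL = 72°  [△QEL]
4. ∠EUQ = 44°  [linear pair at U on BE]
5. ∠BEQ = 64°  [△QUE]
6. ∠BQE = 101°  [△BQE]

∠BQE = 101°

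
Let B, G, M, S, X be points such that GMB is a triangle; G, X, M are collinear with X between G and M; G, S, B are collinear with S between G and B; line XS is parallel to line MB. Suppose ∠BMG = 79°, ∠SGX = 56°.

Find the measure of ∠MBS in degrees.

1. ∠GXS = 79°  [XS∥MB, corresponding at X]
2. ∠GSX = 45°  [△GXS]
3. ∠BSX = 135°  [linear pair at S on GB]
4. ∠MBS = 45°  [XS∥MB, co-interior at B–S]

∠MBS = 45°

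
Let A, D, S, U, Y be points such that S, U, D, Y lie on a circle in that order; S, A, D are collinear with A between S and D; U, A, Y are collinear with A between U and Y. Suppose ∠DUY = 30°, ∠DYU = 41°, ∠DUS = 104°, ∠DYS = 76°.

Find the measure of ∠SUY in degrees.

∠SUY = 74°

1. ∠DSY = 30°  [same arc DY]
2. ∠SDY = 74°  [△SDY]
3. ∠SUY = 74°  [same arc SY]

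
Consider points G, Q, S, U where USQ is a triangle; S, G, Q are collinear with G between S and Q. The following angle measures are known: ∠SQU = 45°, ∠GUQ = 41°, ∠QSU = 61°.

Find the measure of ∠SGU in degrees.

∠SGU = 86°

1. ∠GQU = 45°  [G on ray QS]
2. ∠QGU = 94°  [△UGQ]
3. ∠SGU = 86°  [linear pair at G on SQ]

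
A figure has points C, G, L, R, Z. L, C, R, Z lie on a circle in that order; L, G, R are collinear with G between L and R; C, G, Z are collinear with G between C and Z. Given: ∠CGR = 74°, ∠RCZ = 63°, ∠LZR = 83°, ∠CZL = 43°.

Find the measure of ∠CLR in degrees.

1. ∠CRL = 43°  [△CGR]
2. ∠LCR = 97°  [cyclic LCRZ, opposite ∠C+∠Z]
3. ∠CLR = 40°  [△LCR]

∠CLR = 40°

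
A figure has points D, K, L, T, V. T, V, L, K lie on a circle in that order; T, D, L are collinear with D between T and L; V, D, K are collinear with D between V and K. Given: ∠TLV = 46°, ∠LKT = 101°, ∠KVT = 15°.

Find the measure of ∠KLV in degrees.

∠KLV = 61°

1. ∠TKV = 46°  [same arc TV]
2. ∠KTV = 119°  [△TVK]
3. ∠KLV = 61°  [cyclic TVLK, opposite ∠T+∠L]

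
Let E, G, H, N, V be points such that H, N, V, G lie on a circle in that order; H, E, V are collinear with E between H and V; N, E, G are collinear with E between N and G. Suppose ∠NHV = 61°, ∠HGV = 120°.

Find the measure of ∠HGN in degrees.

1. ∠HNV = 60°  [cyclic HNVG, opposite ∠N+∠G]
2. ∠HVN = 59°  [△HNV]
3. ∠HGN = 59°  [same arc HN]

∠HGN = 59°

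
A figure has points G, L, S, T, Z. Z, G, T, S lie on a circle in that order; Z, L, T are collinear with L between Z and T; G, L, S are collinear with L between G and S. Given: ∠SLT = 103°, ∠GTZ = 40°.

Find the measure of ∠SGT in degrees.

1. ∠GLZ = 103°  [vertical angles at L]
2. ∠GLT = 77°  [linear pair at L on ZT]
3. ∠SGT = 63°  [△GLT]

∠SGT = 63°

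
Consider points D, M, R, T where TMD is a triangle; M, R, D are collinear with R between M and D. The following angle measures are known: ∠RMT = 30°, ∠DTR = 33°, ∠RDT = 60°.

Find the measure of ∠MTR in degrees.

1. ∠DRT = 87°  [△TRD]
2. ∠MRT = 93°  [linear pair at R on MD]
3. ∠MTR = 57°  [△TMR]

∠MTR = 57°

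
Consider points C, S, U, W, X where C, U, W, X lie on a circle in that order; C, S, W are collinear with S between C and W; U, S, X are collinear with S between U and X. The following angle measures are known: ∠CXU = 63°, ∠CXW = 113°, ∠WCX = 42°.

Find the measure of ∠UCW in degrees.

1. ∠CWU = 63°  [same arc CU]
2. ∠CUW = 67°  [cyclic CUWX, opposite ∠U+∠X]
3. ∠UCW = 50°  [△CUW]

∠UCW = 50°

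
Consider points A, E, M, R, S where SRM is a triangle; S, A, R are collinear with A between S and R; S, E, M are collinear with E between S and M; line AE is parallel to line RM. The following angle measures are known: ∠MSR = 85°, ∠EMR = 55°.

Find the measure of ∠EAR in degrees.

1. ∠RMS = 55°  [E on ray MS]
2. ∠MRS = 40°  [△SRM]
3. ∠EAS = 40°  [AE∥RM, corresponding at A]
4. ∠EAR = 140°  [linear pair at A on SR]

∠EAR = 140°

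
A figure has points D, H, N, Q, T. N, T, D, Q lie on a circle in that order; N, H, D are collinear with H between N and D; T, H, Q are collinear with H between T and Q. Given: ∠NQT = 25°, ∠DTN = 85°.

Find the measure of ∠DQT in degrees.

1. ∠NDT = 25°  [same arc NT]
2. ∠DNT = 70°  [△NTD]
3. ∠DQT = 70°  [same arc TD]

∠DQT = 70°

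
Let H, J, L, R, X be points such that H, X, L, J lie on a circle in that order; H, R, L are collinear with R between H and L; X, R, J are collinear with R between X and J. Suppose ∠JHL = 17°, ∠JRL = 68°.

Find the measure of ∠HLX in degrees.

1. ∠JXL = 17°  [same arc LJ]
2. ∠HRX = 68°  [vertical angles at R]
3. ∠LRX = 112°  [linear pair at R on HL]
4. ∠HLX = 51°  [△XRL]

∠HLX = 51°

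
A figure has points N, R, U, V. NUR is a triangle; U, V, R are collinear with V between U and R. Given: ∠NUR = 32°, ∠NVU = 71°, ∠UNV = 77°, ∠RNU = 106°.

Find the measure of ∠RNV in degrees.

1. ∠NRU = 42°  [△NUR]
2. ∠NVR = 109°  [linear pair at V on UR]
3. ∠NRV = 42°  [V on ray RU]
4. ∠RNV = 29°  [△NVR]

∠RNV = 29°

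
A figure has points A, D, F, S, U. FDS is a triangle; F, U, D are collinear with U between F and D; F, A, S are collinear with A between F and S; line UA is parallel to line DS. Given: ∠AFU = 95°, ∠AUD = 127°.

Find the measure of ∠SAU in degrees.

∠SAU = 148°

1. ∠AUF = 53°  [linear pair at U on FD]
2. ∠FAU = 32°  [△FUA]
3. ∠SAU = 148°  [linear pair at A on FS]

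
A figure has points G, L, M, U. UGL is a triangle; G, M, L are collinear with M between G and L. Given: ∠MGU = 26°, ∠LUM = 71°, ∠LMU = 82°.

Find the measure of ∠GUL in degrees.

∠GUL = 127°

1. ∠LGU = 26°  [M on ray GL]
2. ∠MLU = 27°  [△UML]
3. ∠GLU = 27°  [M on ray LG]
4. ∠GUL = 127°  [△UGL]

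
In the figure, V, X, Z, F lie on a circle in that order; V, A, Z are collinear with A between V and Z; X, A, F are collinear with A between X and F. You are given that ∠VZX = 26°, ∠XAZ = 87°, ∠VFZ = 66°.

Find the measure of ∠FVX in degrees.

1. ∠VFX = 26°  [same arc VX]
2. ∠VAX = 93°  [linear pair at A on VZ]
3. ∠VXZ = 114°  [cyclic VXZF, opposite ∠X+∠F]
4. ∠XVZ = 40°  [△VXZ]
5. ∠FXV = 47°  [△VAX]
6. ∠FVX = 107°  [△VXF]

∠FVX = 107°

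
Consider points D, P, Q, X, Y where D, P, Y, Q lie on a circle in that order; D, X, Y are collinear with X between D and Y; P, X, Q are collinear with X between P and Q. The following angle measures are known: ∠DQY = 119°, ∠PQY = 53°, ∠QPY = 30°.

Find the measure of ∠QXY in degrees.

1. ∠QDY = 30°  [same arc YQ]
2. ∠DYQ = 31°  [△DYQ]
3. ∠QXY = 96°  [△YXQ]

∠QXY = 96°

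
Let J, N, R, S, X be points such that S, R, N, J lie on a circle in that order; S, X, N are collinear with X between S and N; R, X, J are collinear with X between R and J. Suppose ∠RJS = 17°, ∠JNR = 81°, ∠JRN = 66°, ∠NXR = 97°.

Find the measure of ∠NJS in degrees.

1. ∠JSR = 99°  [cyclic SRNJ, opposite ∠S+∠N]
2. ∠JSN = 66°  [same arc NJ]
3. ∠JRS = 64°  [△SRJ]
4. ∠JNS = 64°  [same arc SJ]
5. ∠NJS = 50°  [△SNJ]

∠NJS = 50°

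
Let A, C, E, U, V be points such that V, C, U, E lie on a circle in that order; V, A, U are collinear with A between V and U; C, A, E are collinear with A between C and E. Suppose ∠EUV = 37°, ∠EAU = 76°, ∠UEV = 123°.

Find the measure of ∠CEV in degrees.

∠CEV = 56°

1. ∠EVU = 20°  [△VUE]
2. ∠EAV = 104°  [linear pair at A on VU]
3. ∠CEV = 56°  [△VAE]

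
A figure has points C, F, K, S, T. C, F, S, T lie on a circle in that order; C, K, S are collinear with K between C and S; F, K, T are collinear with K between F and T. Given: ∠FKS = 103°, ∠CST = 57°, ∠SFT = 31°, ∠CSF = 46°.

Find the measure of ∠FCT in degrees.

∠FCT = 77°

1. ∠CFT = 57°  [same arc CT]
2. ∠CTF = 46°  [same arc CF]
3. ∠FCT = 77°  [△CFT]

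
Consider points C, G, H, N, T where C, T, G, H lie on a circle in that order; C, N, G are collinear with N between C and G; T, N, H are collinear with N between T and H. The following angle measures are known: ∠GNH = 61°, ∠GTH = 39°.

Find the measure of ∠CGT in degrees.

∠CGT = 22°

1. ∠CNT = 61°  [vertical angles at N]
2. ∠GNT = 119°  [linear pair at N on CG]
3. ∠CGT = 22°  [△TNG]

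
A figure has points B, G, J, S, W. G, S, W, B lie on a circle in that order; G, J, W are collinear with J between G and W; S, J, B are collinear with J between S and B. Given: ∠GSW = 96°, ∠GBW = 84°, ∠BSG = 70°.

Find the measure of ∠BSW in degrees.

1. ∠BWG = 70°  [same arc GB]
2. ∠BGW = 26°  [△GWB]
3. ∠BSW = 26°  [same arc WB]

∠BSW = 26°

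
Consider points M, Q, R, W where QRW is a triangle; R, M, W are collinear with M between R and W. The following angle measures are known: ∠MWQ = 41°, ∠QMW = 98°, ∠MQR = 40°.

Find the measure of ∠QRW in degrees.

∠QRW = 58°

1. ∠QMR = 82°  [linear pair at M on RW]
2. ∠MRQ = 58°  [△QRM]
3. ∠QRW = 58°  [M on ray RW]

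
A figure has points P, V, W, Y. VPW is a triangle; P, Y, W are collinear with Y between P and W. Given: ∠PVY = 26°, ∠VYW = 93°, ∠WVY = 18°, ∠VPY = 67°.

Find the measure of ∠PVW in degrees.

1. ∠VWY = 69°  [△VYW]
2. ∠VPW = 67°  [Y on ray PW]
3. ∠PWV = 69°  [Y on ray WP]
4. ∠PVW = 44°  [△VPW]

∠PVW = 44°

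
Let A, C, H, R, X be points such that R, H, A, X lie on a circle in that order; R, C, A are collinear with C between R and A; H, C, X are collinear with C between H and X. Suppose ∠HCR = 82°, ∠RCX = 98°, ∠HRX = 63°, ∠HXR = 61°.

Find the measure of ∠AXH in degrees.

∠AXH = 42°

1. ∠ACH = 98°  [linear pair at C on RA]
2. ∠HAX = 117°  [cyclic RHAX, opposite ∠R+∠A]
3. ∠HAR = 61°  [same arc RH]
4. ∠AHX = 21°  [△HCA]
5. ∠AXH = 42°  [△HAX]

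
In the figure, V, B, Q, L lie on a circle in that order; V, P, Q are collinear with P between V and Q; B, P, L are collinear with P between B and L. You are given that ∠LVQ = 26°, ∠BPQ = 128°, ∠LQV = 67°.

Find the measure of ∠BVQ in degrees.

∠BVQ = 61°

1. ∠BPV = 52°  [linear pair at P on VQ]
2. ∠LBV = 67°  [same arc VL]
3. ∠BVQ = 61°  [△VPB]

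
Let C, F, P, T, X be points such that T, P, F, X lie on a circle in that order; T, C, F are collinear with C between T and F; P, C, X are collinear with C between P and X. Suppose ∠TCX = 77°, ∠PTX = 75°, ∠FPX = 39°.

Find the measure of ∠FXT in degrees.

1. ∠FCX = 103°  [linear pair at C on TF]
2. ∠PFX = 105°  [cyclic TPFX, opposite ∠T+∠F]
3. ∠FTX = 39°  [same arc FX]
4. ∠FXP = 36°  [△PFX]
5. ∠TFX = 41°  [△FCX]
6. ∠FXT = 100°  [△TFX]

∠FXT = 100°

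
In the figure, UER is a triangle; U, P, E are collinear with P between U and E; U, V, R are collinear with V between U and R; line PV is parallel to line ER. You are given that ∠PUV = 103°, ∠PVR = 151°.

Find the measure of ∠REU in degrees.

1. ∠PVU = 29°  [linear pair at V on UR]
2. ∠UPV = 48°  [△UPV]
3. ∠REU = 48°  [PV∥ER, corresponding at P]

∠REU = 48°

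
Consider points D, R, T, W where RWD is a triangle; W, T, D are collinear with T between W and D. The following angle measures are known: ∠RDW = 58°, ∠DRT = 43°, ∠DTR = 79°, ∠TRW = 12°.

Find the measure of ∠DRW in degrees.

∠DRW = 55°

1. ∠RTW = 101°  [linear pair at T on WD]
2. ∠RWT = 67°  [△RWT]
3. ∠DWR = 67°  [T on ray WD]
4. ∠DRW = 55°  [△RWD]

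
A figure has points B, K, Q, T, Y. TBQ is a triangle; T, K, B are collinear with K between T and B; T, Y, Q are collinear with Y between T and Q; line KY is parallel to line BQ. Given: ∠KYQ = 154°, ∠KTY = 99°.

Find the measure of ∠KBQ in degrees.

∠KBQ = 55°

1. ∠KYT = 26°  [linear pair at Y on TQ]
2. ∠TKY = 55°  [△TKY]
3. ∠BKY = 125°  [linear pair at K on TB]
4. ∠KBQ = 55°  [KY∥BQ, co-interior at B–K]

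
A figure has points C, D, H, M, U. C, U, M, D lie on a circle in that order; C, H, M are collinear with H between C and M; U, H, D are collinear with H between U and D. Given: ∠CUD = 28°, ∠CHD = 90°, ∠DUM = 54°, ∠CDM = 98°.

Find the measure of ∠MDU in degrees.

1. ∠CMD = 28°  [same arc CD]
2. ∠DHM = 90°  [linear pair at H on CM]
3. ∠MDU = 62°  [△MHD]

∠MDU = 62°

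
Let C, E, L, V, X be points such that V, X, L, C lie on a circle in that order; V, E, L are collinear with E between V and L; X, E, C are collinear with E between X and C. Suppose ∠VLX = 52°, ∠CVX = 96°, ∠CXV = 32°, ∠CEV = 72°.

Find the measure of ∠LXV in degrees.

1. ∠VCX = 52°  [same arc VX]
2. ∠CLV = 32°  [same arc VC]
3. ∠CVL = 56°  [△VEC]
4. ∠LCV = 92°  [△VLC]
5. ∠LXV = 88°  [cyclic VXLC, opposite ∠X+∠C]

∠LXV = 88°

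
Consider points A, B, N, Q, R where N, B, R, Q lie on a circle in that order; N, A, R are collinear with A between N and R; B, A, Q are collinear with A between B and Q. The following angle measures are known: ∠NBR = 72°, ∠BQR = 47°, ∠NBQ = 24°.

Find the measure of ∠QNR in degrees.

1. ∠NQR = 108°  [cyclic NBRQ, opposite ∠B+∠Q]
2. ∠NRQ = 24°  [same arc NQ]
3. ∠QNR = 48°  [△NRQ]

∠QNR = 48°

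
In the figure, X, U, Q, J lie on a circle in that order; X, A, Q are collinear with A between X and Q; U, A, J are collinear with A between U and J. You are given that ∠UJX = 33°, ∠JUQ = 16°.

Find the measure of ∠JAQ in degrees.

∠JAQ = 49°

1. ∠JXQ = 16°  [same arc QJ]
2. ∠JAX = 131°  [△XAJ]
3. ∠JAQ = 49°  [linear pair at A on XQ]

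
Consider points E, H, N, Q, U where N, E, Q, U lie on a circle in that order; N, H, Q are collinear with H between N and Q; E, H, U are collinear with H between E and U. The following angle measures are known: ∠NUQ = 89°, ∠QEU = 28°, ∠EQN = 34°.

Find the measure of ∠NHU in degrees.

1. ∠QNU = 28°  [same arc QU]
2. ∠EUN = 34°  [same arc NE]
3. ∠NHU = 118°  [△NHU]

∠NHU = 118°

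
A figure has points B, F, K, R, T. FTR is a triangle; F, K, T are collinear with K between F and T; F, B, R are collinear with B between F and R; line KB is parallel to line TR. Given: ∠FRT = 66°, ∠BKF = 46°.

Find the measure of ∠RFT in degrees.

∠RFT = 68°

1. ∠FBK = 66°  [KB∥TR, corresponding at B]
2. ∠BFK = 68°  [△FKB]
3. ∠RFT = 68°  [K on FT, B on FR]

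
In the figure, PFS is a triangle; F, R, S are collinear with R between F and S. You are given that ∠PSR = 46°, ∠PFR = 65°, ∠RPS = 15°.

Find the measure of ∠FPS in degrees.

1. ∠FSP = 46°  [R on ray SF]
2. ∠PFS = 65°  [R on ray FS]
3. ∠FPS = 69°  [△PFS]

∠FPS = 69°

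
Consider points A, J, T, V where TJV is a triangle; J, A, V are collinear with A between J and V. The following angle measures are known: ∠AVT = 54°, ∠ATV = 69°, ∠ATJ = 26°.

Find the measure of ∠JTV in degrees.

1. ∠TAV = 57°  [△TAV]
2. ∠JVT = 54°  [A on ray VJ]
3. ∠JAT = 123°  [linear pair at A on JV]
4. ∠AJT = 31°  [△TJA]
5. ∠TJV = 31°  [A on ray JV]
6. ∠JTV = 95°  [△TJV]

∠JTV = 95°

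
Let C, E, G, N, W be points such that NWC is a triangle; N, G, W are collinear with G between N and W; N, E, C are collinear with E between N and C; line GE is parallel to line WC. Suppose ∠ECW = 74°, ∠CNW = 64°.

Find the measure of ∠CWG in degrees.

1. ∠NCW = 74°  [E on ray CN]
2. ∠CWN = 42°  [△NWC]
3. ∠CWG = 42°  [G on ray WN]

∠CWG = 42°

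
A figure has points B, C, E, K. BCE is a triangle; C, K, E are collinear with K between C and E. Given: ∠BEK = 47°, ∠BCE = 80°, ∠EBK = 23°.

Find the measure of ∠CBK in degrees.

∠CBK = 30°

1. ∠BKE = 110°  [△BKE]
2. ∠BCK = 80°  [K on ray CE]
3. ∠BKC = 70°  [linear pair at K on CE]
4. ∠CBK = 30°  [△BCK]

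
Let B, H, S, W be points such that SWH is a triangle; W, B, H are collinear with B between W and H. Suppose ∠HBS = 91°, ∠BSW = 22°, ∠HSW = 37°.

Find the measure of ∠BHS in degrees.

1. ∠SBW = 89°  [linear pair at B on WH]
2. ∠BWS = 69°  [△SWB]
3. ∠HWS = 69°  [B on ray WH]
4. ∠SHW = 74°  [△SWH]
5. ∠BHS = 74°  [B on ray HW]

∠BHS = 74°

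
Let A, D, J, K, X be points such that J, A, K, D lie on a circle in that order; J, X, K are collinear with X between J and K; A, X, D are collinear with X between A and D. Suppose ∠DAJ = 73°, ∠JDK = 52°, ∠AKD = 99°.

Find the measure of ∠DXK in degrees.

∠DXK = 81°

1. ∠DKJ = 73°  [same arc JD]
2. ∠DJK = 55°  [△JKD]
3. ∠DAK = 55°  [same arc KD]
4. ∠ADK = 26°  [△AKD]
5. ∠DXK = 81°  [△KXD]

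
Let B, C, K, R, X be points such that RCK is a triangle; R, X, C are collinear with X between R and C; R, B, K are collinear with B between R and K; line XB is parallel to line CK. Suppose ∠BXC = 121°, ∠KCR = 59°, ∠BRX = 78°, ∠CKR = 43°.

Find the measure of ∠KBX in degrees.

1. ∠BXR = 59°  [linear pair at X on RC]
2. ∠RBX = 43°  [△RXB]
3. ∠KBX = 137°  [linear pair at B on RK]

∠KBX = 137°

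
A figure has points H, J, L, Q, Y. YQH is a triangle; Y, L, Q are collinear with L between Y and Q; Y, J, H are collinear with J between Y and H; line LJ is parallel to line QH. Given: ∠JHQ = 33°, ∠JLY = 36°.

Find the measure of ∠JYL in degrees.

∠JYL = 111°

1. ∠QHY = 33°  [J on ray HY]
2. ∠HQY = 36°  [LJ∥QH, corresponding at L]
3. ∠HYQ = 111°  [△YQH]
4. ∠JYL = 111°  [L on YQ, J on YH]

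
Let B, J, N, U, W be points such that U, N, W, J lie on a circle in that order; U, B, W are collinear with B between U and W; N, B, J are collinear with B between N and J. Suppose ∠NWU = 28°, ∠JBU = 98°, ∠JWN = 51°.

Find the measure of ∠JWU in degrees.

∠JWU = 23°

1. ∠NJU = 28°  [same arc UN]
2. ∠JUN = 129°  [cyclic UNWJ, opposite ∠U+∠W]
3. ∠JNU = 23°  [△UNJ]
4. ∠JWU = 23°  [same arc UJ]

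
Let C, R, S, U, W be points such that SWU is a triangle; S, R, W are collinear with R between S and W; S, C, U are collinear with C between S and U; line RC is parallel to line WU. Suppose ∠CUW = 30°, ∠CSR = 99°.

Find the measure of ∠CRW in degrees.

1. ∠SUW = 30°  [C on ray US]
2. ∠USW = 99°  [R on SW, C on SU]
3. ∠SWU = 51°  [△SWU]
4. ∠CRS = 51°  [RC∥WU, corresponding at R]
5. ∠CRW = 129°  [linear pair at R on SW]

∠CRW = 129°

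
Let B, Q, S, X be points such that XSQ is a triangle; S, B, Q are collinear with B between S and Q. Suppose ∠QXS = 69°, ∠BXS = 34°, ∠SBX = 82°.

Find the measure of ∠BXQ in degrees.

∠BXQ = 35°

1. ∠BSX = 64°  [△XSB]
2. ∠QBX = 98°  [linear pair at B on SQ]
3. ∠QSX = 64°  [B on ray SQ]
4. ∠SQX = 47°  [△XSQ]
5. ∠BQX = 47°  [B on ray QS]
6. ∠BXQ = 35°  [△XBQ]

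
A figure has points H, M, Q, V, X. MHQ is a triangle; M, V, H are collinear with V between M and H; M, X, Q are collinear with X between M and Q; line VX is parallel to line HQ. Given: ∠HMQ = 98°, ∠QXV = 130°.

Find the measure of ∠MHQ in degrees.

∠MHQ = 32°

1. ∠VMX = 98°  [V on MH, X on MQ]
2. ∠MXV = 50°  [linear pair at X on MQ]
3. ∠MVX = 32°  [△MVX]
4. ∠MHQ = 32°  [VX∥HQ, corresponding at V]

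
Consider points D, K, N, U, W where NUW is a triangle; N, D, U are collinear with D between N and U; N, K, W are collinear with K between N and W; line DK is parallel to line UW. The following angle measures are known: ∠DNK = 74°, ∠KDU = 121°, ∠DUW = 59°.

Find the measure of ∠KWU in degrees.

1. ∠UNW = 74°  [D on NU, K on NW]
2. ∠NUW = 59°  [D on ray UN]
3. ∠NWU = 47°  [△NUW]
4. ∠KWU = 47°  [K on ray WN]

∠KWU = 47°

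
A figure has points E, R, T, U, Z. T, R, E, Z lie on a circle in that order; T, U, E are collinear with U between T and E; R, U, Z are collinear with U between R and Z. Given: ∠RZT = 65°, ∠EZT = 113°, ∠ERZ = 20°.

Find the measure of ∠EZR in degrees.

∠EZR = 48°

1. ∠RET = 65°  [same arc TR]
2. ∠ERT = 67°  [cyclic TREZ, opposite ∠R+∠Z]
3. ∠ETR = 48°  [△TRE]
4. ∠EZR = 48°  [same arc RE]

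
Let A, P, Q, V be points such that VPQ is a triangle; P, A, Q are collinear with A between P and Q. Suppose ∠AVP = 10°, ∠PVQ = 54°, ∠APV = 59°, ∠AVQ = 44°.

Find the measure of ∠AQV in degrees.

1. ∠PAV = 111°  [△VPA]
2. ∠QAV = 69°  [linear pair at A on PQ]
3. ∠AQV = 67°  [△VAQ]

∠AQV = 67°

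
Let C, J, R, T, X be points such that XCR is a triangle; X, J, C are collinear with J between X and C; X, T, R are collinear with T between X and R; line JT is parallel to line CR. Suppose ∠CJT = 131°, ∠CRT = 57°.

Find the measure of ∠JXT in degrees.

∠JXT = 74°

1. ∠TJX = 49°  [linear pair at J on XC]
2. ∠CRX = 57°  [T on ray RX]
3. ∠RCX = 49°  [JT∥CR, corresponding at J]
4. ∠CXR = 74°  [△XCR]
5. ∠JXT = 74°  [J on XC, T on XR]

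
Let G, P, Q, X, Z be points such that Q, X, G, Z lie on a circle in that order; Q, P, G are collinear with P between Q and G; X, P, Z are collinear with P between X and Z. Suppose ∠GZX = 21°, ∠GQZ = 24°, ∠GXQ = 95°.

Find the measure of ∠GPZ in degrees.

∠GPZ = 88°

1. ∠GZQ = 85°  [cyclic QXGZ, opposite ∠X+∠Z]
2. ∠QGZ = 71°  [△QGZ]
3. ∠GPZ = 88°  [△GPZ]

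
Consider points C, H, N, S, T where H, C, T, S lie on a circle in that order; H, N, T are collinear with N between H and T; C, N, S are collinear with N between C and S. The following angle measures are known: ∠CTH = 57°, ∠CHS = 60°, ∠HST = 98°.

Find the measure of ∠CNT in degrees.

∠CNT = 104°

1. ∠CSH = 57°  [same arc HC]
2. ∠HCS = 63°  [△HCS]
3. ∠HCT = 82°  [cyclic HCTS, opposite ∠C+∠S]
4. ∠CHT = 41°  [△HCT]
5. ∠CNH = 76°  [△HNC]
6. ∠CNT = 104°  [linear pair at N on HT]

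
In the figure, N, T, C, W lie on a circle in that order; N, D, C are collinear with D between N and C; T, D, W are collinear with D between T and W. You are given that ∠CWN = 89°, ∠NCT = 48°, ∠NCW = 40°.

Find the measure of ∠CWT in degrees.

1. ∠CTN = 91°  [cyclic NTCW, opposite ∠T+∠W]
2. ∠CNT = 41°  [△NTC]
3. ∠CWT = 41°  [same arc TC]

∠CWT = 41°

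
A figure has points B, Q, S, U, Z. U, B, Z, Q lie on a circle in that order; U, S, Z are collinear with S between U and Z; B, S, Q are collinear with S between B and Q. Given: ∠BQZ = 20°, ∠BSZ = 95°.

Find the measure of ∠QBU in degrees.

1. ∠BUZ = 20°  [same arc BZ]
2. ∠BSU = 85°  [linear pair at S on UZ]
3. ∠QBU = 75°  [△USB]

∠QBU = 75°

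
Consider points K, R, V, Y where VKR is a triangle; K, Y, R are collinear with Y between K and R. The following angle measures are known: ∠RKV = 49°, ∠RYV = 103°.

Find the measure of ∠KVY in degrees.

∠KVY = 54°

1. ∠VKY = 49°  [Y on ray KR]
2. ∠KYV = 77°  [linear pair at Y on KR]
3. ∠KVY = 54°  [△VKY]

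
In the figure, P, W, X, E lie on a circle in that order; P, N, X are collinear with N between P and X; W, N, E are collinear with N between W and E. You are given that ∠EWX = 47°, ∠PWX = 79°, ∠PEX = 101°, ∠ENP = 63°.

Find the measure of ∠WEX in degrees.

1. ∠EPX = 47°  [same arc XE]
2. ∠EXP = 32°  [△PXE]
3. ∠ENX = 117°  [linear pair at N on PX]
4. ∠WEX = 31°  [△XNE]

∠WEX = 31°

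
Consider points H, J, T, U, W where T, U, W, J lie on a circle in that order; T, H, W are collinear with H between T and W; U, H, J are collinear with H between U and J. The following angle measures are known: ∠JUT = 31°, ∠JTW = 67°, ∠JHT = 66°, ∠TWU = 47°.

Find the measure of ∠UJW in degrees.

1. ∠JWT = 31°  [same arc TJ]
2. ∠JHW = 114°  [linear pair at H on TW]
3. ∠UJW = 35°  [△WHJ]

∠UJW = 35°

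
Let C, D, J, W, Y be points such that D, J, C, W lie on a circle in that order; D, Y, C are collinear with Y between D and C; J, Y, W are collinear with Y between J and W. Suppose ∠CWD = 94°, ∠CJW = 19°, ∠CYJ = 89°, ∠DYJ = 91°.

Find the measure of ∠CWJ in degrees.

∠CWJ = 22°

1. ∠CDW = 19°  [same arc CW]
2. ∠CYW = 91°  [vertical angles at Y]
3. ∠DCW = 67°  [△DCW]
4. ∠CWJ = 22°  [△CYW]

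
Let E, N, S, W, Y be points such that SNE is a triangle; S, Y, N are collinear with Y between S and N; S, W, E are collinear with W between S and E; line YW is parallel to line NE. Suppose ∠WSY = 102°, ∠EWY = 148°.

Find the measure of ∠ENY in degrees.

1. ∠SWY = 32°  [linear pair at W on SE]
2. ∠SYW = 46°  [△SYW]
3. ∠NYW = 134°  [linear pair at Y on SN]
4. ∠ENY = 46°  [YW∥NE, co-interior at N–Y]

∠ENY = 46°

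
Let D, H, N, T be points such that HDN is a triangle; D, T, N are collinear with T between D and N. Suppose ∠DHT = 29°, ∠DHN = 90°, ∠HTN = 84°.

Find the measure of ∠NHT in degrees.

1. ∠DTH = 96°  [linear pair at T on DN]
2. ∠HDT = 55°  [△HDT]
3. ∠HDN = 55°  [T on ray DN]
4. ∠DNH = 35°  [△HDN]
5. ∠HNT = 35°  [T on ray ND]
6. ∠NHT = 61°  [△HTN]

∠NHT = 61°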